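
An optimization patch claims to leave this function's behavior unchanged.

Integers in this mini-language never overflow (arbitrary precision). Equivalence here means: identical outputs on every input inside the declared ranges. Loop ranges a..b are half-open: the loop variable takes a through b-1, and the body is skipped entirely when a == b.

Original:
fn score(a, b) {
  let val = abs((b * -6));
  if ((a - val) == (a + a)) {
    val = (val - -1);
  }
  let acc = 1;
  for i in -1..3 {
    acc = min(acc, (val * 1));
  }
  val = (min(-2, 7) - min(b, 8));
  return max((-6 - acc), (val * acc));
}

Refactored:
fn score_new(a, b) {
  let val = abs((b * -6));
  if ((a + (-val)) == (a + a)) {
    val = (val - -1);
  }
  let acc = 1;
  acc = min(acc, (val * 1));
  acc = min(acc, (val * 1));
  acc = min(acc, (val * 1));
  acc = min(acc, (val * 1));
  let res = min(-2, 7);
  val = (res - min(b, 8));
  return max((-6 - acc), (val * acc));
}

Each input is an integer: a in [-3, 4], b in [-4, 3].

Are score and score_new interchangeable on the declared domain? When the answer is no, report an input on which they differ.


Reading the diff, among the changes: loop structure differs, and arithmetic usage differs, and constant usage differs, and min/max/abs usage differs, and statement counts differ, and local variable names differ.
As a probe, take a=1, b=0: score runs val=0, then ((a - val) == (a + a)) is false, then acc=1, then (i=-1), then acc=0, then (i=0), then acc=0, then (i=1), then acc=0, then (i=2), then acc=0, then val=-2, then returns 0; score_new runs val=0, then ((a + (-val)) == (a + a)) is false, then acc=1, then acc=0, then acc=0, then acc=0, then acc=0, then res=-2, then val=-2, then returns 0; both end at 0.
Sweeping the whole domain (64 inputs) finds no disagreement.
verdict: equivalent


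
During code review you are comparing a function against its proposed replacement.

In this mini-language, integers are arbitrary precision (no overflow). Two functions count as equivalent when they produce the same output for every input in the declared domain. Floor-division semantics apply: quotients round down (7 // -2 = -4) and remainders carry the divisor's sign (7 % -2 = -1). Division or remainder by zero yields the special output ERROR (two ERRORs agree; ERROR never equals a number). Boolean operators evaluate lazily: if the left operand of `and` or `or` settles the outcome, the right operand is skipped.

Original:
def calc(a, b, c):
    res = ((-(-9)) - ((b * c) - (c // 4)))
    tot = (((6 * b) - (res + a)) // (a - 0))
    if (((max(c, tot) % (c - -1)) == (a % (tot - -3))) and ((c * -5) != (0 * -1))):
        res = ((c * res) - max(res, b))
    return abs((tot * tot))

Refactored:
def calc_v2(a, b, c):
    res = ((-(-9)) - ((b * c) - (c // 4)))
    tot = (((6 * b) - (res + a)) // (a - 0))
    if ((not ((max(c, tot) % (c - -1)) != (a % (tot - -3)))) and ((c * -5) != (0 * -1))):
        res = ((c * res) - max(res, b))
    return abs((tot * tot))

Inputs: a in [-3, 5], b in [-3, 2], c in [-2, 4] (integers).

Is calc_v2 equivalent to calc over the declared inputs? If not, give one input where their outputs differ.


Reading the diff, among the changes: comparison usage differs, boolean connective usage differs.
As a probe, take a=2, b=-1, c=3: calc runs res becomes 12; next tot becomes -10; next (((max(c, tot) % (c - -1)) == (a % (tot - -3))) and ((c * -5) != (0 * -1))) evaluates to false; next final value 100; calc_v2 runs res becomes 12; next tot becomes -10; next ((not ((max(c, tot) % (c - -1)) != (a % (tot - -3)))) and ((c * -5) != (0 * -1))) evaluates to false; next final value 100; both end at 100.
Checked all 378 inputs in the declared domain: the outputs agree on every one.
verdict: equivalent


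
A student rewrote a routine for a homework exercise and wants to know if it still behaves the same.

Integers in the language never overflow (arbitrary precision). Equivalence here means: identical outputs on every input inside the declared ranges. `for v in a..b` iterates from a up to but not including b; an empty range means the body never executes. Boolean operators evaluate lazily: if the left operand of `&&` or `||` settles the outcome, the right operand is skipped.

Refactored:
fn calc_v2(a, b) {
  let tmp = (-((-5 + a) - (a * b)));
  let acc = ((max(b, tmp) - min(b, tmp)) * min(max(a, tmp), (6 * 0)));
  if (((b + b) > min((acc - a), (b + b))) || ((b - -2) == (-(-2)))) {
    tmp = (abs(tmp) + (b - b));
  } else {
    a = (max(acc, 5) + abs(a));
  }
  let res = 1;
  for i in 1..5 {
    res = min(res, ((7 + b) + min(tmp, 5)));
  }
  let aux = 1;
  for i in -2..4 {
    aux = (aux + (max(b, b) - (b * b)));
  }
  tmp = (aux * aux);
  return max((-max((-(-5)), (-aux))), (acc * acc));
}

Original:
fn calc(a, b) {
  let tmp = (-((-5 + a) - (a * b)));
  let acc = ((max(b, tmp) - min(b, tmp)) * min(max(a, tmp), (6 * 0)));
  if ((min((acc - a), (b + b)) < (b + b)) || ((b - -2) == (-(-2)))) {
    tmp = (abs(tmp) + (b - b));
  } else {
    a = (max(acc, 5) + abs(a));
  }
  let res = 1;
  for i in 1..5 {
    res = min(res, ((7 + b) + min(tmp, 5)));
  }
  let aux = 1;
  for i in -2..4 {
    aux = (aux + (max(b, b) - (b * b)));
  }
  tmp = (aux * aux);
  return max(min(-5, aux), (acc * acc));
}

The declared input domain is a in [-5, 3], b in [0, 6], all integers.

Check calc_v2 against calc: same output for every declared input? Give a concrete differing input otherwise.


The two versions differ — the changes include min/max/abs usage differs; also comparison usage differs.
Spot check at a=1, b=2 — calc: tmp = 6; acc = 0; ((min((acc - a), (b + b)) < (b + b)) || ((b - -2) == (-(-2)))) -> true; tmp = 6; res = 1; [i=1]; res = 1; [i=2]; res = 1; [i=3]; res = 1; [i=4]; res = 1; aux = 1; [i=-2]; aux = -1; [i=-1]; aux = -3; [i=0]; aux = -5; [i=1]; aux = -7; [i=2]; aux = -9; [i=3]; aux = -11; tmp = 121; return 0. calc_v2: tmp = 6; acc = 0; (((b + b) > min((acc - a), (b + b))) || ((b - -2) == (-(-2)))) -> true; tmp = 6; res = 1; [i=1]; res = 1; [i=2]; res = 1; [i=3]; res = 1; [i=4]; res = 1; aux = 1; [i=-2]; aux = -1; [i=-1]; aux = -3; [i=0]; aux = -5; [i=1]; aux = -7; [i=2]; aux = -9; [i=3]; aux = -11; tmp = 121; return 0. Both give 0.
Sweeping the whole domain (63 inputs) finds no disagreement.
verdict: equivalent


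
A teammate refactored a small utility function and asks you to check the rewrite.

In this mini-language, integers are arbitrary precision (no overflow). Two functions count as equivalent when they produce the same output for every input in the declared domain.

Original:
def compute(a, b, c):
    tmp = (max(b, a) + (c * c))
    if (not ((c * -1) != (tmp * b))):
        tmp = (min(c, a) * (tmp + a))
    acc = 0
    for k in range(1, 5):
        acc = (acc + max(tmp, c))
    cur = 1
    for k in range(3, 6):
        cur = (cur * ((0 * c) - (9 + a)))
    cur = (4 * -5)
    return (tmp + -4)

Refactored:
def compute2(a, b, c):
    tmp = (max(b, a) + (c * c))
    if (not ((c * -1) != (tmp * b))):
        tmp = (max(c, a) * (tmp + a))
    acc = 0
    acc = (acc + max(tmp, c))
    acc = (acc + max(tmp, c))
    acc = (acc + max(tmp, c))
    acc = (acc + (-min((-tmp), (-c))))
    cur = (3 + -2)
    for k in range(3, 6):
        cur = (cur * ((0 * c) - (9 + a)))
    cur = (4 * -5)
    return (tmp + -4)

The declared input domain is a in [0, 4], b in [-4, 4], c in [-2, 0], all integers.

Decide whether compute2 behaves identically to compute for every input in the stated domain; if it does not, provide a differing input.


Run the pair on a=1, b=0, c=0.
compute: tmp becomes 1; next (not ((c * -1) != (tmp * b))) evaluates to true; next tmp becomes 0; next acc becomes 0; next at k=1:; next acc becomes 0; next at k=2:; next acc becomes 0; next at k=3:; next acc becomes 0; next at k=4:; next acc becomes 0; next cur becomes 1; next at k=3:; next cur becomes -10; next at k=4:; next cur becomes 100; next at k=5:; next cur becomes -1000; next cur becomes -20; next final value -4
compute2: tmp becomes 1; next (not ((c * -1) != (tmp * b))) evaluates to true; next tmp becomes 2; next acc becomes 0; next acc becomes 2; next acc becomes 4; next acc becomes 6; next acc becomes 8; next cur becomes 1; next at k=3:; next cur becomes -10; next at k=4:; next cur becomes 100; next at k=5:; next cur becomes -1000; next cur becomes -20; next final value -2
-4 vs -2 — the two versions disagree here.
verdict: not equivalent; witness: a=1, b=0, c=0


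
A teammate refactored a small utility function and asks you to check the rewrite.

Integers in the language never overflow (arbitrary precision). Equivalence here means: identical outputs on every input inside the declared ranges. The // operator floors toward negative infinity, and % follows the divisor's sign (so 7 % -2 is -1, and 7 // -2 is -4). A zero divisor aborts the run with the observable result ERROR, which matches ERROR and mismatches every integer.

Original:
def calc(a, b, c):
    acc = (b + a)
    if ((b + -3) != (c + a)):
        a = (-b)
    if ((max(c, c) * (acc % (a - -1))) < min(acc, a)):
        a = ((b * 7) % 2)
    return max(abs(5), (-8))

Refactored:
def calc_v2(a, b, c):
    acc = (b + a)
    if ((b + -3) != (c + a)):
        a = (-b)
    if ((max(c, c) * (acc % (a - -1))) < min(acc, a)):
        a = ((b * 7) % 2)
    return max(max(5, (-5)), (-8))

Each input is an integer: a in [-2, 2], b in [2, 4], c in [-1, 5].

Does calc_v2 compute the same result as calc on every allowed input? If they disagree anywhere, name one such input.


Equivalent — the differences include min/max/abs usage differs; and constant usage differs, yet no declared input distinguishes the two.
One worked example (a=2, b=2, c=-1) — calc: acc = 4; ((b + -3) != (c + a)) -> true; a = -2; ((max(c, c) * (acc % (a - -1))) < min(acc, a)) -> false; return 5; calc_v2: acc = 4; ((b + -3) != (c + a)) -> true; a = -2; ((max(c, c) * (acc % (a - -1))) < min(acc, a)) -> false; return 5; agreement on 5.
Checked all 105 inputs in the declared domain: the outputs agree on every one.
verdict: equivalent


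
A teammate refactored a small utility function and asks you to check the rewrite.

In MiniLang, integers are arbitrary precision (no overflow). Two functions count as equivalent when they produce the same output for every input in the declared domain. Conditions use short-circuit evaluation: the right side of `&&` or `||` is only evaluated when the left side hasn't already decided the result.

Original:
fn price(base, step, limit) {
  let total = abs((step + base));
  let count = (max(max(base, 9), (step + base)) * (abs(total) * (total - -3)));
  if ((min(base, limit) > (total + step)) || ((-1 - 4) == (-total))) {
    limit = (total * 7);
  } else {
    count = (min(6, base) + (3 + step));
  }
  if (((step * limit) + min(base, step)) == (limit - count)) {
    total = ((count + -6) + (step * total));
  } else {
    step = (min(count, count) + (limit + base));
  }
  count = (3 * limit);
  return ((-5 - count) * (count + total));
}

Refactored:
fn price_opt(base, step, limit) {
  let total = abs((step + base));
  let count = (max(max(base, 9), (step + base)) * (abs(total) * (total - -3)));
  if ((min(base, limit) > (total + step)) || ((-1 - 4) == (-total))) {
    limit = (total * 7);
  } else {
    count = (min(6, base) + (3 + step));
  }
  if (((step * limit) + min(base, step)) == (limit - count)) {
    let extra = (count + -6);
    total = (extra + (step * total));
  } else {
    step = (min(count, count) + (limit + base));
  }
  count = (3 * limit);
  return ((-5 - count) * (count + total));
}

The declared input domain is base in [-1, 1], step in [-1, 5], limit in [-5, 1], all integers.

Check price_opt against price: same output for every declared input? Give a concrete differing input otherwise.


The two versions differ — the changes include statement counts differ, local variable names differ.
One worked example (base=0, step=-1, limit=-3) — price: total = 1; count = 36; ((min(base, limit) > (total + step)) || ((-1 - 4) == (-total))) -> false; count = 2; (((step * limit) + min(base, step)) == (limit - count)) -> false; step = -1; count = -9; return -32; price_opt: total = 1; count = 36; ((min(base, limit) > (total + step)) || ((-1 - 4) == (-total))) -> false; count = 2; (((step * limit) + min(base, step)) == (limit - count)) -> false; step = -1; count = -9; return -32; agreement on -32.
Every one of the 147 inputs gives matching results.
verdict: equivalent


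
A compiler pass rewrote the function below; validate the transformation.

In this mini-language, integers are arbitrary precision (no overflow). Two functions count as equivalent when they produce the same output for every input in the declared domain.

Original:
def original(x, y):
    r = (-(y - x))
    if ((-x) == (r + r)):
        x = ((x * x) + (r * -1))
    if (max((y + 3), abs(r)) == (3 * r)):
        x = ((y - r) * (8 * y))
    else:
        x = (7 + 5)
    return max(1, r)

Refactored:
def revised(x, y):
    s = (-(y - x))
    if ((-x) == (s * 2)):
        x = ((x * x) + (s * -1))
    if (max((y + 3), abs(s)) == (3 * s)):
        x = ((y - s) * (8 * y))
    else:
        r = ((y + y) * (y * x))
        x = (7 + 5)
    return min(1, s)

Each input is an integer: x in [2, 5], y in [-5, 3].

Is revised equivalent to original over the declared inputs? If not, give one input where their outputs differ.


There is a counterexample at x=2, y=-5: 7 on one side, 1 on the other.
original: r=7, then ((-x) == (r + r)) is false, then (max((y + 3), abs(r)) == (3 * r)) is false, then x=12, then returns 7
revised: s=7, then ((-x) == (s * 2)) is false, then (max((y + 3), abs(s)) == (3 * s)) is false, then r=100, then x=12, then returns 1
verdict: not equivalent; witness: x=2, y=-5


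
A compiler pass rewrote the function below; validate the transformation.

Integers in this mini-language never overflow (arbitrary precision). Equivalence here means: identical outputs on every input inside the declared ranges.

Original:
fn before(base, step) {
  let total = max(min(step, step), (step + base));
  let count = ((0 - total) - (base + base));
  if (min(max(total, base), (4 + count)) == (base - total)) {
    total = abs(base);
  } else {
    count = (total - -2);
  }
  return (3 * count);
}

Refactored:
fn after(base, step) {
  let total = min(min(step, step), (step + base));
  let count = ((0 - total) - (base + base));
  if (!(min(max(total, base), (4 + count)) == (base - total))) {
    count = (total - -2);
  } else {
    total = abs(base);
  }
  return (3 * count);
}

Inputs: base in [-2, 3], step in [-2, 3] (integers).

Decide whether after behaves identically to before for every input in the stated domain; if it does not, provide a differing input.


Try base=-2, step=-2.
before: total becomes -2; next count becomes 6; next (min(max(total, base), (4 + count)) == (base - total)) evaluates to false; next count becomes 0; next final value 0
after: total becomes -4; next count becomes 8; next (!(min(max(total, base), (4 + count)) == (base - total))) evaluates to true; next count becomes -2; next final value -6
0 and -6 differ, so these are not the same function on this domain.
verdict: not equivalent; witness: base=-2, step=-2


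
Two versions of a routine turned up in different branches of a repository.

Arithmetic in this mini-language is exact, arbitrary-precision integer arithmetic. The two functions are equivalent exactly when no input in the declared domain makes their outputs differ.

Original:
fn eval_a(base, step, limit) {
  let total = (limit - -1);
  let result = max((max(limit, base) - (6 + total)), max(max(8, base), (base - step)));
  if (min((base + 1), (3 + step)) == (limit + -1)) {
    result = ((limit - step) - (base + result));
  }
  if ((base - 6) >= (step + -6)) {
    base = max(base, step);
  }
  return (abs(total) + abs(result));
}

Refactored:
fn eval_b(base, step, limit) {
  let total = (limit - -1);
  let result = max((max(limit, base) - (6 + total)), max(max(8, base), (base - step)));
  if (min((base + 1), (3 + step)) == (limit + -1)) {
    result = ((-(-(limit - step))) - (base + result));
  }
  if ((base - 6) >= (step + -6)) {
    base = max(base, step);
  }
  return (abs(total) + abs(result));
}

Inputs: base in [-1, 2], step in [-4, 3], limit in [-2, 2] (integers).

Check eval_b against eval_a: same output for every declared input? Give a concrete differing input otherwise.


Equivalent — the differences include same computation, different form, yet no declared input distinguishes the two.
One worked example (base=-1, step=0, limit=0) — eval_a: total=1, then result=8, then (min((base + 1), (3 + step)) == (limit + -1)) is false, then ((base - 6) >= (step + -6)) is false, then returns 9; eval_b: total=1, then result=8, then (min((base + 1), (3 + step)) == (limit + -1)) is false, then ((base - 6) >= (step + -6)) is false, then returns 9; agreement on 9.
Sweeping the whole domain (160 inputs) finds no disagreement.
verdict: equivalent


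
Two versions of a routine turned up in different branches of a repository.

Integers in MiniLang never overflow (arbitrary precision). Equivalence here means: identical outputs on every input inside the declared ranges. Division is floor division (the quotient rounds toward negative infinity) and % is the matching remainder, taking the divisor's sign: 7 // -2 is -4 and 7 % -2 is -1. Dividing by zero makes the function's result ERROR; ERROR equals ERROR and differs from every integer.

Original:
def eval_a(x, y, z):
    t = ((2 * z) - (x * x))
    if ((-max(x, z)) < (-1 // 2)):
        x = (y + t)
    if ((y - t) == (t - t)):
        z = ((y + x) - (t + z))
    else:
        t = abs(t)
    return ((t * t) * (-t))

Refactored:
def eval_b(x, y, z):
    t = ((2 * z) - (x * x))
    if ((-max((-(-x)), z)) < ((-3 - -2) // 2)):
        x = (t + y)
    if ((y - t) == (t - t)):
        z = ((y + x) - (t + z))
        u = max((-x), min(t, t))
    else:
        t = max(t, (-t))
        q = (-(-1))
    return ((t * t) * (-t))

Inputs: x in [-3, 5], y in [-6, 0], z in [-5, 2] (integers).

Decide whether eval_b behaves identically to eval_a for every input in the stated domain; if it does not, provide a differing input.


Behavior is preserved: although arithmetic usage differs; constant usage differs; statement counts differ; min/max/abs usage differs; local variable names differ, the outputs never diverge.
One worked example (x=-2, y=-4, z=-5) — eval_a: t := -14 | ((-max(x, z)) < (-1 // 2)): false | ((y - t) == (t - t)): false | t := 14 | result -2744; eval_b: t := -14 | ((-max((-(-x)), z)) < ((-3 - -2) // 2)): false | ((y - t) == (t - t)): false | t := 14 | q := 1 | result -2744; agreement on -2744.
Checked all 504 inputs in the declared domain: the outputs agree on every one.
verdict: equivalent


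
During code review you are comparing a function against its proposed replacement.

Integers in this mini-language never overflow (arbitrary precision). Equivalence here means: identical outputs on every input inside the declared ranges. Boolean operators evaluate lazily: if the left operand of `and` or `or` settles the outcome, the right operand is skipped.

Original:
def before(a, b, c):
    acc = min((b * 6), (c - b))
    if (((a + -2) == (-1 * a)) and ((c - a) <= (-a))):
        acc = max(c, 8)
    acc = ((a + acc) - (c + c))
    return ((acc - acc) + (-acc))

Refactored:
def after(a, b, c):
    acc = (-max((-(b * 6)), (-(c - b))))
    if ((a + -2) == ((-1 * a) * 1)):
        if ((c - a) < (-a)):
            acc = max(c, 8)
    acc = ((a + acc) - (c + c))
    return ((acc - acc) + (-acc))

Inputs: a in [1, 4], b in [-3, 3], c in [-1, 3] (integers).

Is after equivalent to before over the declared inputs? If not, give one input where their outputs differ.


Evaluate both at a=1, b=-3, c=0.
before: acc := -18 | (((a + -2) == (-1 * a)) and ((c - a) <= (-a))): true | acc := 8 | acc := 9 | result -9
after: acc := -18 | ((a + -2) == ((-1 * a) * 1)): true | ((c - a) < (-a)): false | acc := -17 | result 17
-9 and 17 differ, so these are not the same function on this domain.
verdict: not equivalent; witness: a=1, b=-3, c=0


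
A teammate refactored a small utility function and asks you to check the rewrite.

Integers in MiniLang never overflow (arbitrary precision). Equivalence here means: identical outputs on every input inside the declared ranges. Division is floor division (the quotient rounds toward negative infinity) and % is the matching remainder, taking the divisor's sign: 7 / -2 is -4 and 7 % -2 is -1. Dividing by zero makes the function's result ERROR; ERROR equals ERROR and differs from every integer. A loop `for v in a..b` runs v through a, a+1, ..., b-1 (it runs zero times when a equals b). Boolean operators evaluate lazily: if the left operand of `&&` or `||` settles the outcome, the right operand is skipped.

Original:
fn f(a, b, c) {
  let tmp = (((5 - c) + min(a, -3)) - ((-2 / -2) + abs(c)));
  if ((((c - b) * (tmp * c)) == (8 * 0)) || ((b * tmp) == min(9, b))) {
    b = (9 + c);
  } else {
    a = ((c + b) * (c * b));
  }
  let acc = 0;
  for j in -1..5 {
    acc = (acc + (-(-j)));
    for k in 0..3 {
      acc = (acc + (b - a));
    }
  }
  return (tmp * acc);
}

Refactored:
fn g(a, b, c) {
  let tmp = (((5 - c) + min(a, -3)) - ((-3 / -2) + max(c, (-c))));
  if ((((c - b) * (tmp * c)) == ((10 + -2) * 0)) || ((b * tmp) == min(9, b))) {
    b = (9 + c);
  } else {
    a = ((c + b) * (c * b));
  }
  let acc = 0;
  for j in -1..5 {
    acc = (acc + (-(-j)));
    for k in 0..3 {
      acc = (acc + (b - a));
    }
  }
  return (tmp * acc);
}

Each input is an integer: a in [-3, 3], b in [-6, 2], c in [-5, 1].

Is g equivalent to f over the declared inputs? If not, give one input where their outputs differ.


Equivalent. Although `-2` became `-3`, no input in the stated domain can expose it.
Sweeping the whole domain (441 inputs) finds no disagreement.
One worked example (a=1, b=-1, c=0) — f: tmp = 1; ((((c - b) * (tmp * c)) == (8 * 0)) || ((b * tmp) == min(9, b))) -> true; b = 9; acc = 0; [j=-1]; acc = -1; [k=0]; acc = 7; [k=1]; acc = 15; [k=2]; acc = 23; [j=0]; acc = 23; [k=0]; acc = 31; [k=1]; acc = 39; [k=2]; acc = 47; [j=1]; acc = 48; [k=0]; acc = 56; [k=1]; acc = 64; [k=2]; acc = 72; [j=2]; acc = 74; [k=0]; acc = 82; [k=1]; acc = 90; [k=2]; acc = 98; [j=3]; acc = 101; [k=0]; acc = 109; [k=1]; acc = 117; [k=2]; acc = 125; [j=4]; acc = 129; [k=0]; acc = 137; [k=1]; acc = 145; [k=2]; acc = 153; return 153; g: tmp = 1; ((((c - b) * (tmp * c)) == ((10 + -2) * 0)) || ((b * tmp) == min(9, b))) -> true; b = 9; acc = 0; [j=-1]; acc = -1; [k=0]; acc = 7; [k=1]; acc = 15; [k=2]; acc = 23; [j=0]; acc = 23; [k=0]; acc = 31; [k=1]; acc = 39; [k=2]; acc = 47; [j=1]; acc = 48; [k=0]; acc = 56; [k=1]; acc = 64; [k=2]; acc = 72; [j=2]; acc = 74; [k=0]; acc = 82; [k=1]; acc = 90; [k=2]; acc = 98; [j=3]; acc = 101; [k=0]; acc = 109; [k=1]; acc = 117; [k=2]; acc = 125; [j=4]; acc = 129; [k=0]; acc = 137; [k=1]; acc = 145; [k=2]; acc = 153; return 153; agreement on 153.
verdict: equivalent


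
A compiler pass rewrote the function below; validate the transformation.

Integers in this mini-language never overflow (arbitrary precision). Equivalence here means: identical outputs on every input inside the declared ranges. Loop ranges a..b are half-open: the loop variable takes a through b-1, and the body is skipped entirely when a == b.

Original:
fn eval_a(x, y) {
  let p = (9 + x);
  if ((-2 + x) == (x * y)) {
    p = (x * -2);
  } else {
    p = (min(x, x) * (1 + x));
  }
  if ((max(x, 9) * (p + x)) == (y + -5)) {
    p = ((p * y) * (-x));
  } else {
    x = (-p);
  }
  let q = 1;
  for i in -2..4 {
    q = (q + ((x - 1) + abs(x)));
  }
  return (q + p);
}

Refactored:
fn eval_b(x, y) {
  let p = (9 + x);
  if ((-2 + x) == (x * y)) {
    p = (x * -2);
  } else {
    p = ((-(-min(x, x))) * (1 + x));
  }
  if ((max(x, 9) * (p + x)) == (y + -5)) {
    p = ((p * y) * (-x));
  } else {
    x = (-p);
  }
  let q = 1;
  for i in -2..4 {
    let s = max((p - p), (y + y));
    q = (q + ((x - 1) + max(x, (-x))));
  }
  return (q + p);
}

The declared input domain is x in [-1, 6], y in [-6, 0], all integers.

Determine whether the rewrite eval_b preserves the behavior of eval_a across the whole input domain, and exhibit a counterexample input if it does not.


This is a faithful refactor — local variable names differ; and min/max/abs usage differs; and arithmetic usage differs; and statement counts differ, but the computed results match everywhere.
Spot check at x=0, y=-6 — eval_a: p = 9; ((-2 + x) == (x * y)) -> false; p = 0; ((max(x, 9) * (p + x)) == (y + -5)) -> false; x = 0; q = 1; [i=-2]; q = 0; [i=-1]; q = -1; [i=0]; q = -2; [i=1]; q = -3; [i=2]; q = -4; [i=3]; q = -5; return -5. eval_b: p = 9; ((-2 + x) == (x * y)) -> false; p = 0; ((max(x, 9) * (p + x)) == (y + -5)) -> false; x = 0; q = 1; [i=-2]; s = 0; q = 0; [i=-1]; s = 0; q = -1; [i=0]; s = 0; q = -2; [i=1]; s = 0; q = -3; [i=2]; s = 0; q = -4; [i=3]; s = 0; q = -5; return -5. Both give -5.
An exhaustive pass over the 56 declared inputs shows identical outputs.
verdict: equivalent


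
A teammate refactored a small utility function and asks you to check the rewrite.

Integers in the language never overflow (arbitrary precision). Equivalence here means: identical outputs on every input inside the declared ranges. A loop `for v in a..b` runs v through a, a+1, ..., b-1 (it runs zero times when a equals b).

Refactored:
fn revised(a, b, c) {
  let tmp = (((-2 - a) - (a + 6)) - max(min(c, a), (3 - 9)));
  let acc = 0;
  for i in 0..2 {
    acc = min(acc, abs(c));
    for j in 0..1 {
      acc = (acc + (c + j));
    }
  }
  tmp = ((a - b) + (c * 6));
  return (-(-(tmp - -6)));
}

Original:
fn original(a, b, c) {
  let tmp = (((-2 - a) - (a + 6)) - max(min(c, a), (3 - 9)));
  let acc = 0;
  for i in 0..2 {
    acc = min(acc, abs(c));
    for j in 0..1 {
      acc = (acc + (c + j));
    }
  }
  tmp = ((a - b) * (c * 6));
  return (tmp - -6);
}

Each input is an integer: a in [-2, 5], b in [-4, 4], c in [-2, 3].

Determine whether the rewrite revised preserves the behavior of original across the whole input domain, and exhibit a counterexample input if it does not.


Consider the input a=-2, b=-4, c=-2.
original: tmp becomes -2; next acc becomes 0; next at i=0:; next acc becomes 0; next at j=0:; next acc becomes -2; next at i=1:; next acc becomes -2; next at j=0:; next acc becomes -4; next tmp becomes -24; next final value -18
revised: tmp becomes -2; next acc becomes 0; next at i=0:; next acc becomes 0; next at j=0:; next acc becomes -2; next at i=1:; next acc becomes -2; next at j=0:; next acc becomes -4; next tmp becomes -10; next final value -4
-18 vs -4 — the two versions disagree here.
verdict: not equivalent; witness: a=-2, b=-4, c=-2


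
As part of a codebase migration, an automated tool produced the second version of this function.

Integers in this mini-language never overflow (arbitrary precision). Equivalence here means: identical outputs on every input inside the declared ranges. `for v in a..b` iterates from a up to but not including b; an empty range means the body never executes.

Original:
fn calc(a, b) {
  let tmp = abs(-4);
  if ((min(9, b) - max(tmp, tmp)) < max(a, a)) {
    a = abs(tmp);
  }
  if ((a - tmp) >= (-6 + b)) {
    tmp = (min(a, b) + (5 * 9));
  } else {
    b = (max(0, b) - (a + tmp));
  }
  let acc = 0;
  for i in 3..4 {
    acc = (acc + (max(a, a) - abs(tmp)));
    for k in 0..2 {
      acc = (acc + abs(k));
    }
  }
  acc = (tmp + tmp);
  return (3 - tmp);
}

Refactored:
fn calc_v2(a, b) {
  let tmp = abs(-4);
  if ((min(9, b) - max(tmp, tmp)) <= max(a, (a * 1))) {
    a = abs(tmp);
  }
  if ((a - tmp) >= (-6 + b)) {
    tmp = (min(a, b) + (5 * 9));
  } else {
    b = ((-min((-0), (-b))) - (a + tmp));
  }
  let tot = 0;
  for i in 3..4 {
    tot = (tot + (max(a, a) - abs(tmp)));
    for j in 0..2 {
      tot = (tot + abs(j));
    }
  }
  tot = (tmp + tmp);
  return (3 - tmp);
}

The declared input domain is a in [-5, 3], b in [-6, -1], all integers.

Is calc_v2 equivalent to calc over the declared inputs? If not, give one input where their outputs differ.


At a=-5, b=-1: calc gives -1, calc_v2 gives -41.
verdict: not equivalent; witness: a=-5, b=-1


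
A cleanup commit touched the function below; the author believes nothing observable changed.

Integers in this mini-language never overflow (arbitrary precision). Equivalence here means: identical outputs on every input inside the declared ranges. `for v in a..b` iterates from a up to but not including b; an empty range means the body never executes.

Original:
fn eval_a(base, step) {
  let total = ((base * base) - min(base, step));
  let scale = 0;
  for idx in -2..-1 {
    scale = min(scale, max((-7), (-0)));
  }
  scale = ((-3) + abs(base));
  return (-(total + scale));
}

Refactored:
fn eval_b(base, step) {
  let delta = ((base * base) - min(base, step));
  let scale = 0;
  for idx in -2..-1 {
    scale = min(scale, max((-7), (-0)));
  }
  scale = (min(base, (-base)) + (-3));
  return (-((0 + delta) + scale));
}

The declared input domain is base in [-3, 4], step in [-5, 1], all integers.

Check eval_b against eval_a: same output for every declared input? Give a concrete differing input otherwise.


Consider the input base=-3, step=-5.
eval_a: total = 14; scale = 0; [idx=-2]; scale = 0; scale = 0; return -14
eval_b: delta = 14; scale = 0; [idx=-2]; scale = 0; scale = -6; return -8
-14 != -8, so the rewrite changes behavior.
verdict: not equivalent; witness: base=-3, step=-5


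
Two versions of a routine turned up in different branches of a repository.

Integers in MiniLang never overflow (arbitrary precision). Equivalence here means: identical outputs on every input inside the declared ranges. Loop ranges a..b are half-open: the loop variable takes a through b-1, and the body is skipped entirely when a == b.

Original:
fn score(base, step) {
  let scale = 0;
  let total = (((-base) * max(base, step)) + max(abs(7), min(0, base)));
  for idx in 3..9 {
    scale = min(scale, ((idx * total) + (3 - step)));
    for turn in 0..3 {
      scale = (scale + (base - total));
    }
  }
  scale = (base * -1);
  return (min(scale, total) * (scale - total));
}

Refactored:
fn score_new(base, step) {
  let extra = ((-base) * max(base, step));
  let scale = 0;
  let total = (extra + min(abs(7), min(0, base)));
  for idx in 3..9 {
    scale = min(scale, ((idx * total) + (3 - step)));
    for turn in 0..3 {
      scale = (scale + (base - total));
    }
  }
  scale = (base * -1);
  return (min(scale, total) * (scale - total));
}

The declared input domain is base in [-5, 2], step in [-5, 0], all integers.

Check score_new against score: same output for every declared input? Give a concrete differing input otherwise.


Try base=-5, step=-5.
score: scale=0, then total=-18, then (idx=3), then scale=-46, then (turn=0), then scale=-33, then (turn=1), then scale=-20, then (turn=2), then scale=-7, then (idx=4), then scale=-64, then (turn=0), then scale=-51, then (turn=1), then scale=-38, then (turn=2), then scale=-25, then (idx=5), then scale=-82, then (turn=0), then scale=-69, then (turn=1), then scale=-56, then (turn=2), then scale=-43, then (idx=6), then scale=-100, then (turn=0), then scale=-87, then (turn=1), then scale=-74, then (turn=2), then scale=-61, then (idx=7), then scale=-118, then (turn=0), then scale=-105, then (turn=1), then scale=-92, then (turn=2), then scale=-79, then (idx=8), then scale=-136, then (turn=0), then scale=-123, then (turn=1), then scale=-110, then (turn=2), then scale=-97, then scale=5, then returns -414
score_new: extra=-25, then scale=0, then total=-30, then (idx=3), then scale=-82, then (turn=0), then scale=-57, then (turn=1), then scale=-32, then (turn=2), then scale=-7, then (idx=4), then scale=-112, then (turn=0), then scale=-87, then (turn=1), then scale=-62, then (turn=2), then scale=-37, then (idx=5), then scale=-142, then (turn=0), then scale=-117, then (turn=1), then scale=-92, then (turn=2), then scale=-67, then (idx=6), then scale=-172, then (turn=0), then scale=-147, then (turn=1), then scale=-122, then (turn=2), then scale=-97, then (idx=7), then scale=-202, then (turn=0), then scale=-177, then (turn=1), then scale=-152, then (turn=2), then scale=-127, then (idx=8), then scale=-232, then (turn=0), then scale=-207, then (turn=1), then scale=-182, then (turn=2), then scale=-157, then scale=5, then returns -1050
-414 against -1050: the behavior changed.
verdict: not equivalent; witness: base=-5, step=-5


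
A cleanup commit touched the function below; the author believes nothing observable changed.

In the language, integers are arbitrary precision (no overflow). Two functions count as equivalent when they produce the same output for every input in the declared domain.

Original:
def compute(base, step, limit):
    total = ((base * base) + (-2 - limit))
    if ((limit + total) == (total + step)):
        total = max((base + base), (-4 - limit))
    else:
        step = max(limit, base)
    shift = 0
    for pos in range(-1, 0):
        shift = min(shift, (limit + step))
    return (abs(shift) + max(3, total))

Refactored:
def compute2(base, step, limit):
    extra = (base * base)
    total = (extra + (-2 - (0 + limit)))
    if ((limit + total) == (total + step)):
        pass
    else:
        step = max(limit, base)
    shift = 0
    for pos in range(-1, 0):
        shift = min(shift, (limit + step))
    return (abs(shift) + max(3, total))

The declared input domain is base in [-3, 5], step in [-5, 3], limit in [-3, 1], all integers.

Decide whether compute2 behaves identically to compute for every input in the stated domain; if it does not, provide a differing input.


The rewrite breaks on base=-3, step=-3, limit=-3, where the results are 9 and 16.
compute: total becomes 10; next ((limit + total) == (total + step)) evaluates to true; next total becomes -1; next shift becomes 0; next at pos=-1:; next shift becomes -6; next final value 9
compute2: extra becomes 9; next total becomes 10; next ((limit + total) == (total + step)) evaluates to true; next shift becomes 0; next at pos=-1:; next shift becomes -6; next final value 16
verdict: not equivalent; witness: base=-3, step=-3, limit=-3


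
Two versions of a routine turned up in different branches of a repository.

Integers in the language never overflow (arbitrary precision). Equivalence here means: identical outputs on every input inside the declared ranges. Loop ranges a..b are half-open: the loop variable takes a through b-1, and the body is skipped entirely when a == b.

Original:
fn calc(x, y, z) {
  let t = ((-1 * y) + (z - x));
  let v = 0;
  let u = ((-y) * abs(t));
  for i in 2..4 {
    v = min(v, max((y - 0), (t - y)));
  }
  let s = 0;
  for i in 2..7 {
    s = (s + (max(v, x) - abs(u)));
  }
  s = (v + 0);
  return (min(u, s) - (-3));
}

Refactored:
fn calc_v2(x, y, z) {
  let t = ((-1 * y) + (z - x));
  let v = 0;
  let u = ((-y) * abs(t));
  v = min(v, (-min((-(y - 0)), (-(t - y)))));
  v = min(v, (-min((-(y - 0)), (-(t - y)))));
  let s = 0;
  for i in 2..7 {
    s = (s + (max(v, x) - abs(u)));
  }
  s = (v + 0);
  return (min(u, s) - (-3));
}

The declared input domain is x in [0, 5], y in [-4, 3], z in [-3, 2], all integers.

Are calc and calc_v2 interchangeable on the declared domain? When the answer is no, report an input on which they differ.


Changes here: min/max/abs usage differs; also constant usage differs; also loop structure differs; also arithmetic usage differs; the full 288-point sweep finds no disagreement.
verdict: equivalent


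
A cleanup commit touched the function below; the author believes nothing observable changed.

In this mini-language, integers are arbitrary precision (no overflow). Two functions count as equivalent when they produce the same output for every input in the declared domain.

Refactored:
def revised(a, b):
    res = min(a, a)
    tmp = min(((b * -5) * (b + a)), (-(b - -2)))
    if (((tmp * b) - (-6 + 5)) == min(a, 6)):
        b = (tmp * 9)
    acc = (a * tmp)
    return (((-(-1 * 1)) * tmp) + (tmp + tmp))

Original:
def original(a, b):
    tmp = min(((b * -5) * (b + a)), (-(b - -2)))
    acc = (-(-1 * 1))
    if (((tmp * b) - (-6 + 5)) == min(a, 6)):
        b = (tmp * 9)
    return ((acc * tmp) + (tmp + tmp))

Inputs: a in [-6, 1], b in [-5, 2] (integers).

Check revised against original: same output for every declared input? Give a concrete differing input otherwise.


Although arithmetic usage differs, and statement counts differ, and min/max/abs usage differs, and local variable names differ, 64/64 inputs agree.
verdict: equivalent


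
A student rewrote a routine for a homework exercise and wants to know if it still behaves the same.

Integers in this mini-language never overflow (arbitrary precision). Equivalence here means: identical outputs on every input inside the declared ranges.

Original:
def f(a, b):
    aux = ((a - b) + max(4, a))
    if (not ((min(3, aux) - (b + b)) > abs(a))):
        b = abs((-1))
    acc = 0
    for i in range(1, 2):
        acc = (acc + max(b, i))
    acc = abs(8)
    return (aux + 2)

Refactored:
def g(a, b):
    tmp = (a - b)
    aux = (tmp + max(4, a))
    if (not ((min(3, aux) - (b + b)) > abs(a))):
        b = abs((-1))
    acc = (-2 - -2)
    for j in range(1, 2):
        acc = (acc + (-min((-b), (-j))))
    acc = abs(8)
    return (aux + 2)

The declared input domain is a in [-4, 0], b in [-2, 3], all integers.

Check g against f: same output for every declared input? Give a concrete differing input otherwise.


Changes here: local variable names differ, plus statement counts differ, plus arithmetic usage differs, plus min/max/abs usage differs, plus constant usage differs; the full 30-point sweep finds no disagreement.
verdict: equivalent


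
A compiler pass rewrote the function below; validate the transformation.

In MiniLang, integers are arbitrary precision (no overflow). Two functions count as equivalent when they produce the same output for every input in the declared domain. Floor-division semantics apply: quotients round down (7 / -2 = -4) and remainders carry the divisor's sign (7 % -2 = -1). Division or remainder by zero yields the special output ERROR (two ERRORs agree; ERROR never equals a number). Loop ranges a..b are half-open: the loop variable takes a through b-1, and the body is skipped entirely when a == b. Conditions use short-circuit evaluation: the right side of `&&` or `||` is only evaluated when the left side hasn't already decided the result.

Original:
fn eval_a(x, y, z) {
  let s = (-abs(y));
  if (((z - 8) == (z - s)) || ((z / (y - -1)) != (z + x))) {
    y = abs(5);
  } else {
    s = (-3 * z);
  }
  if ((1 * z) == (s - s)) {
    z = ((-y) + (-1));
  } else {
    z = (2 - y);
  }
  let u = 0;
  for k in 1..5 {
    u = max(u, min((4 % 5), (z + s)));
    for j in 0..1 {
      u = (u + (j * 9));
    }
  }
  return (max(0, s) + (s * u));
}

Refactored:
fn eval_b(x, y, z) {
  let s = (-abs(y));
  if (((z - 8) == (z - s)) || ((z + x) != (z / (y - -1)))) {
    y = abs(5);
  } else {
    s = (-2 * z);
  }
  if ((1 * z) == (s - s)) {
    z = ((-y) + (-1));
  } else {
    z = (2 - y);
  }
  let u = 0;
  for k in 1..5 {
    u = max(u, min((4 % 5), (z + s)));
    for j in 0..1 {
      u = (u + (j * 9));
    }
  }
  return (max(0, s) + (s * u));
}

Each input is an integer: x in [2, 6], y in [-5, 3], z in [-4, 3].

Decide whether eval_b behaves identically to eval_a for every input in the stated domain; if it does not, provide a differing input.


At x=2, y=-5, z=-2: eval_a gives 30, eval_b gives 20.
verdict: not equivalent; witness: x=2, y=-5, z=-2


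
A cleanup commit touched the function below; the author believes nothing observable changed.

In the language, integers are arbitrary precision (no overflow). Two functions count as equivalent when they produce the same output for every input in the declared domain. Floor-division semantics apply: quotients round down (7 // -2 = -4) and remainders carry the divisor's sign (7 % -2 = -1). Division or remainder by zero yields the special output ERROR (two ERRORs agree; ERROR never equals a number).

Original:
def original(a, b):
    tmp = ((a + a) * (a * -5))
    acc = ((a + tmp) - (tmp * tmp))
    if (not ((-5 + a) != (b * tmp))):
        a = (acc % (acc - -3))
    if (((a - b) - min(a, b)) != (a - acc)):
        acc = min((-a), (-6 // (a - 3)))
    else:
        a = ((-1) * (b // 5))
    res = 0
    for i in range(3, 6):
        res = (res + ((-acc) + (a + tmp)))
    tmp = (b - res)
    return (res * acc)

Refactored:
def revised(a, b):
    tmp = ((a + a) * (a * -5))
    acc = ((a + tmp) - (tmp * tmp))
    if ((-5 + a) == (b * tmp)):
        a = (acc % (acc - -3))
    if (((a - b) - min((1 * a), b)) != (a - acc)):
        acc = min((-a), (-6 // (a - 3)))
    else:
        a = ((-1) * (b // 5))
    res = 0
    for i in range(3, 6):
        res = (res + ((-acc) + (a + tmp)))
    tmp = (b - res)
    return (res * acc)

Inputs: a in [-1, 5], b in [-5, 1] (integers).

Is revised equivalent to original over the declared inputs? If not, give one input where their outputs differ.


Side by side, the visible changes include: arithmetic usage differs, and constant usage differs, and boolean connective usage differs, and comparison usage differs.
As a probe, take a=4, b=-3: original runs tmp := -160 | acc := -25756 | (not ((-5 + a) != (b * tmp))): false | (((a - b) - min(a, b)) != (a - acc)): true | acc := -6 | res := 0 | iter i=3: | res := -150 | iter i=4: | res := -300 | iter i=5: | res := -450 | tmp := 447 | result 2700; revised runs tmp := -160 | acc := -25756 | ((-5 + a) == (b * tmp)): false | (((a - b) - min((1 * a), b)) != (a - acc)): true | acc := -6 | res := 0 | iter i=3: | res := -150 | iter i=4: | res := -300 | iter i=5: | res := -450 | tmp := 447 | result 2700; both end at 2700.
Checked all 49 inputs in the declared domain: the outputs agree on every one.
verdict: equivalent
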